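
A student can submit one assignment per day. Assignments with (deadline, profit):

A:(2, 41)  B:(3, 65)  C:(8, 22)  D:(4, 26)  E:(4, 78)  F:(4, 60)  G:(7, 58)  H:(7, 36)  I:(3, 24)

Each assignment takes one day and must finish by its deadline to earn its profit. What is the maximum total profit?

360

By profit: E(d4,78), B(d3,65), F(d4,60), G(d7,58), A(d2,41), H(d7,36), D(d4,26), I(d3,24), C(d8,22)
E→slot 4; B→slot 3; F→slot 2; G→slot 7; A→slot 1; H→slot 6; D skipped; I skipped; C→slot 8.
Profit = 41 + 60 + 65 + 78 + 36 + 58 + 22 = 360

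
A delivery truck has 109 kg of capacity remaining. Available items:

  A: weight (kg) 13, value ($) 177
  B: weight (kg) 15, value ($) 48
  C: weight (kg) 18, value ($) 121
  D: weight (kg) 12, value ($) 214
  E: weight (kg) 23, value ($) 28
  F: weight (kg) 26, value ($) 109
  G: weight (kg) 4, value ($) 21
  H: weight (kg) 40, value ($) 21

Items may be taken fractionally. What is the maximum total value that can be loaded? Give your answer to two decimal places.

Ratios (sorted): D 17.83, A 13.62, C 6.72, G 5.25, F 4.19, B 3.20, E 1.22, H 0.53
take D (12 @ 214); take A (13 @ 177); take C (18 @ 121); take G (4 @ 21); take F (26 @ 109); take B (15 @ 48); take 21/23 of E → 25.57. Capacity used 109/109.
Total value = 715.57

715.57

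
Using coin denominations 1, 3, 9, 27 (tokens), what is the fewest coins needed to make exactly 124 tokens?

Use the largest denomination that fits, subtract, and repeat.
124 = 4×27 + 1×9 + 2×3 + 1×1
Total coins = 4 + 1 + 2 + 1 = 8

8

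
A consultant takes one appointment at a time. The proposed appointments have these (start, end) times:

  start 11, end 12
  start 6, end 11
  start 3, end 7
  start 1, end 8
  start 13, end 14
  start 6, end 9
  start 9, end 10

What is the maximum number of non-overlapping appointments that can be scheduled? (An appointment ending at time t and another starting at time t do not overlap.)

4

Greedy by earliest finish: after sorting by end time, pick each interval compatible with the last pick.
Sorted by end: (3,7)  (1,8)  (6,9)  (9,10)  (6,11)  (11,12)  (13,14)
take (3,7); take (9,10); take (11,12); take (13,14).
Selected 4 appointments.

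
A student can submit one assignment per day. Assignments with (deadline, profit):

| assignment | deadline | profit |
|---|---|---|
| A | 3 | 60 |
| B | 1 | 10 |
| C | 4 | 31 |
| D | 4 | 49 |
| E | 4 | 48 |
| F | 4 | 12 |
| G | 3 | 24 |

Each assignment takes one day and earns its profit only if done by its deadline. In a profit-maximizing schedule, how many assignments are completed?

4

Sort by profit descending; place each in the latest free slot ≤ its deadline.
Profit order: A=60 D=49 E=48 C=31 G=24 F=12 B=10
Assign: A→slot 3, D→slot 4, E→slot 2, C→slot 1, G skipped, F skipped, B skipped.
Slots: [1:C] [2:E] [3:A] [4:D]
4 of 7 scheduled.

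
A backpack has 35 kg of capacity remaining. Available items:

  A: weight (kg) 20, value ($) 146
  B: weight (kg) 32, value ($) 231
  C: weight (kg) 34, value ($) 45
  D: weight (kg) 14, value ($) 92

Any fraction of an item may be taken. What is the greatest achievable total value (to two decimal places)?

Greedy by value/weight ratio, highest first.
Ratios (sorted): A 7.30, B 7.22, D 6.57, C 1.32
take A (20 @ 146); take 15/32 of B → 108.28. Capacity used 35/35.
Total value = 254.28

254.28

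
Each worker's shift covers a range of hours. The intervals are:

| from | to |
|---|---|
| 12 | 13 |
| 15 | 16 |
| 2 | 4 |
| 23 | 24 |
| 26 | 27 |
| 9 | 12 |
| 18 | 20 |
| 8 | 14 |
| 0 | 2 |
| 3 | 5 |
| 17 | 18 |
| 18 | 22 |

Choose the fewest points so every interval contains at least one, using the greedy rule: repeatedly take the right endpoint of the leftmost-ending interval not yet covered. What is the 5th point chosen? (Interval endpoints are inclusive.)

By right end: [0,2]  [2,4]  [3,5]  [9,12]  [12,13]  [8,14]  [15,16]  [17,18]  [18,20]  [18,22]  [23,24]  [26,27]
[0,2] uncovered → point at 2; [3,5] uncovered → point at 5; [9,12] uncovered → point at 12; [15,16] uncovered → point at 16; [17,18] uncovered → point at 18; [23,24] uncovered → point at 24; [26,27] uncovered → point at 27.
Points: 2, 5, 12, 16, 18, 24, 27 (7 total).

18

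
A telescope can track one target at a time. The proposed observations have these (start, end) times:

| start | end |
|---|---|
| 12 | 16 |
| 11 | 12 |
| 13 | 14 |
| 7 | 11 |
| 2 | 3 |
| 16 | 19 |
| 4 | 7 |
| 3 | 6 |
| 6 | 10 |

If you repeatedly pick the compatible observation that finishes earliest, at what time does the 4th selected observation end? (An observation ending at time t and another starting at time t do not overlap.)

Greedy by earliest finish: after sorting by end time, pick each interval compatible with the last pick.
By end time: (2,3), (3,6), (4,7), (6,10), (7,11), (11,12), (13,14), (12,16), (16,19).
Pick (2,3); next start ≥ 3 → (3,6); next start ≥ 6 → (6,10); next start ≥ 10 → (11,12); next start ≥ 12 → (13,14); next start ≥ 14 → (16,19).
Selected: (2,3) (3,6) (6,10) (11,12) (13,14) (16,19)

12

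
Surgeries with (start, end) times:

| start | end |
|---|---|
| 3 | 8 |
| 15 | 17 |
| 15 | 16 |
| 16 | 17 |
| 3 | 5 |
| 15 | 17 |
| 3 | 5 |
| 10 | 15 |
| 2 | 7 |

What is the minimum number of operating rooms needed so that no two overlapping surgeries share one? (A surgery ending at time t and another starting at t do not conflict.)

Count concurrent intervals with a sweep; the peak is the room count.
starts: [2, 3, 3, 3, 10, 15, 15, 15, 16]
ends:   [5, 5, 7, 8, 15, 16, 17, 17, 17]
s2→1 s3→2 s3→3 s3→4  — peak 4.

4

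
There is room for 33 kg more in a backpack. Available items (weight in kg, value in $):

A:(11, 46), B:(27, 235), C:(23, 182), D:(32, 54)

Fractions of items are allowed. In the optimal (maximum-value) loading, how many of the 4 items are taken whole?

Sort by value per unit weight and fill in that order.
Order: B (235/27=8.70) > C (182/23=7.91) > A (46/11=4.18) > D (54/32=1.69)
Fill: take B (27 @ 235) → take 6/23 of C → 47.48; 33/33 used.
1 item(s) taken whole; one partial (take 6/23 of C).

1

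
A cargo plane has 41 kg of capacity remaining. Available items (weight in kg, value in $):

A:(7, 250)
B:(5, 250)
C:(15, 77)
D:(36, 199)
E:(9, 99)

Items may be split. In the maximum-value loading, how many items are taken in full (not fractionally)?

3

Order: B (250/5=50.00) > A (250/7=35.71) > E (99/9=11.00) > D (199/36=5.53) > C (77/15=5.13)
Fill: take B (5 @ 250) → take A (7 @ 250) → take E (9 @ 99) → take 20/36 of D → 110.56; 41/41 used.
3 item(s) taken whole; one partial (take 20/36 of D).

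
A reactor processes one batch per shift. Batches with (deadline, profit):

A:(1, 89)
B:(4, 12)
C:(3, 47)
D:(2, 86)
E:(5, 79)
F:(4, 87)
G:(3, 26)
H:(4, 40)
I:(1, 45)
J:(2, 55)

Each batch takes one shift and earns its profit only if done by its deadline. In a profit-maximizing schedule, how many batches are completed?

5

Sort by profit descending; place each in the latest free slot ≤ its deadline.
Profit order: A=89 F=87 D=86 E=79 J=55 C=47 I=45 H=40 G=26 B=12
Assign: A→slot 1, F→slot 4, D→slot 2, E→slot 5, J skipped, C→slot 3, I skipped, H skipped, G skipped, B skipped.
Slots: [1:A] [2:D] [3:C] [4:F] [5:E]
5 of 10 scheduled.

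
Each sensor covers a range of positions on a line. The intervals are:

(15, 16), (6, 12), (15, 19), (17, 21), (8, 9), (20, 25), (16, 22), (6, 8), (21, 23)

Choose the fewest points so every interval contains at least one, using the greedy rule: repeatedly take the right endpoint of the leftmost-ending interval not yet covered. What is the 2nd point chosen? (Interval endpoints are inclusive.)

16

Sort by right endpoint; whenever an interval is uncovered, place a point at its right end.
Sorted: [6,8] [8,9] [6,12] [15,16] [15,19] [17,21] [16,22] [21,23] [20,25]
{[6,8],[8,9],[6,12]} hit by 8; {[15,16],[15,19]} hit by 16; {[17,21],[16,22],[21,23],[20,25]} hit by 21.
Points: 8, 16, 21 (3 total).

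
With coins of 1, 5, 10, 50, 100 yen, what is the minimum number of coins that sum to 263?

263 = 2×100 + 1×50 + 1×10 + 3×1
Total coins = 2 + 1 + 1 + 3 = 7

7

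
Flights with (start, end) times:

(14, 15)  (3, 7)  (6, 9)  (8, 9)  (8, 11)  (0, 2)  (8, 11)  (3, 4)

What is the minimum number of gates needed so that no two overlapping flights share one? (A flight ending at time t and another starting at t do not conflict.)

Count concurrent intervals with a sweep; the peak is the room count.
Events (time:±→running): 0:+→1 2:-→0 3:+→1 3:+→2 4:-→1 6:+→2 7:-→1 8:+→2 8:+→3 8:+→4 … peak 4.

4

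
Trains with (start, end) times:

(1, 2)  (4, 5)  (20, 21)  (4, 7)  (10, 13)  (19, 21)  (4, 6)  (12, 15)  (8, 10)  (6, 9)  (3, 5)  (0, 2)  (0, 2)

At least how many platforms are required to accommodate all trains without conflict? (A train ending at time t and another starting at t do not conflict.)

The answer is the maximum number of intervals overlapping at any instant.
starts: [0, 0, 1, 3, 4, 4, 4, 6, 8, 10, 12, 19, 20]
ends:   [2, 2, 2, 5, 5, 6, 7, 9, 10, 13, 15, 21, 21]
s0→1 s0→2 s1→3 e2→2 e2→1 e2→0 s3→1 s4→2 s4→3 s4→4  — peak 4.

4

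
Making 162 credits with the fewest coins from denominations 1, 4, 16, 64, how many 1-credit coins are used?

2

Use the largest denomination that fits, subtract, and repeat.
162 = 2×64 + 2×16 + 2×1
Count of 1: 2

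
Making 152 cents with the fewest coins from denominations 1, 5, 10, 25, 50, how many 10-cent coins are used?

Use the largest denomination that fits, subtract, and repeat.
152 = 3×50 + 2×1
Count of 10: 0

0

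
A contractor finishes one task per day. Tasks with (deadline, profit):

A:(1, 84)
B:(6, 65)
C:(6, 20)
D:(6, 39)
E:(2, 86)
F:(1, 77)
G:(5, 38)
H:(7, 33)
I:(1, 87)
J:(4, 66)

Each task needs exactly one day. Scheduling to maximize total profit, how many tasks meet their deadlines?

Sort by profit descending; place each in the latest free slot ≤ its deadline.
Profit order: I=87 E=86 A=84 F=77 J=66 B=65 D=39 G=38 H=33 C=20
Assign: I→slot 1, E→slot 2, A skipped, F skipped, J→slot 4, B→slot 6, D→slot 5, G→slot 3, H→slot 7, C skipped.
Slots: [1:I] [2:E] [3:G] [4:J] [5:D] [6:B] [7:H]
7 of 10 scheduled.

7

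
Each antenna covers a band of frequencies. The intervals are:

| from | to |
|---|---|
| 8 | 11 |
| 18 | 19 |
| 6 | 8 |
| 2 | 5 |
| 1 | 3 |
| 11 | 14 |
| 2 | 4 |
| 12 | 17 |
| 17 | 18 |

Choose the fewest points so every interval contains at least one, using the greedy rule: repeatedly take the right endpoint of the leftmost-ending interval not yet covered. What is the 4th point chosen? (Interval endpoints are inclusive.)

18

Sort by right endpoint; whenever an interval is uncovered, place a point at its right end.
Sorted: [1,3] [2,4] [2,5] [6,8] [8,11] [11,14] [12,17] [17,18] [18,19]
{[1,3],[2,4],[2,5]} hit by 3; {[6,8],[8,11]} hit by 8; {[11,14],[12,17]} hit by 14; {[17,18],[18,19]} hit by 18.
Points: 3, 8, 14, 18 (4 total).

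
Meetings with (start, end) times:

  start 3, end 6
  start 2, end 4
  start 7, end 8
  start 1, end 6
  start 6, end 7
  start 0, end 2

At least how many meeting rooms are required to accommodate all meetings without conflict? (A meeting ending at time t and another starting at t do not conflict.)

The answer is the maximum number of intervals overlapping at any instant.
Events (time:±→running): 0:+→1 1:+→2 2:-→1 2:+→2 3:+→3 … peak 3.

3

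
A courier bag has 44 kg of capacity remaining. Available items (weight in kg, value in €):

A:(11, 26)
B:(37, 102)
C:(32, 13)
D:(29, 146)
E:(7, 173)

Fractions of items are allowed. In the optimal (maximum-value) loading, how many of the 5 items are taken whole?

2

Sort by value per unit weight and fill in that order.
Order: E (173/7=24.71) > D (146/29=5.03) > B (102/37=2.76) > A (26/11=2.36) > C (13/32=0.41)
Fill: take E (7 @ 173) → take D (29 @ 146) → take 8/37 of B → 22.05; 44/44 used.
2 item(s) taken whole; one partial (take 8/37 of B).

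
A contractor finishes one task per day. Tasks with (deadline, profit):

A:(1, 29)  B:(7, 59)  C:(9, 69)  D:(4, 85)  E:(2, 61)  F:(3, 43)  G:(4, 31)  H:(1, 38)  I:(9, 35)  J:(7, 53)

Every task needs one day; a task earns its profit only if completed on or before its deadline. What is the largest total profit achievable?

443

By profit: D(d4,85), C(d9,69), E(d2,61), B(d7,59), J(d7,53), F(d3,43), H(d1,38), I(d9,35), G(d4,31), A(d1,29)
D→slot 4; C→slot 9; E→slot 2; B→slot 7; J→slot 6; F→slot 3; H→slot 1; I→slot 8; G skipped; A skipped.
Profit = 38 + 61 + 43 + 85 + 53 + 59 + 35 + 69 = 443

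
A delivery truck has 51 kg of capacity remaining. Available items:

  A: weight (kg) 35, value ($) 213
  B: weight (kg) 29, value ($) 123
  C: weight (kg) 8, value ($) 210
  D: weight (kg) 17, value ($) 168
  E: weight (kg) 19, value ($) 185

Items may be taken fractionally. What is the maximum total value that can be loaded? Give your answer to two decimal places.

Greedy by value/weight ratio, highest first.
Ratios (sorted): C 26.25, D 9.88, E 9.74, A 6.09, B 4.24
take C (8 @ 210); take D (17 @ 168); take E (19 @ 185); take 7/35 of A → 42.60. Capacity used 51/51.
Total value = 605.60

605.60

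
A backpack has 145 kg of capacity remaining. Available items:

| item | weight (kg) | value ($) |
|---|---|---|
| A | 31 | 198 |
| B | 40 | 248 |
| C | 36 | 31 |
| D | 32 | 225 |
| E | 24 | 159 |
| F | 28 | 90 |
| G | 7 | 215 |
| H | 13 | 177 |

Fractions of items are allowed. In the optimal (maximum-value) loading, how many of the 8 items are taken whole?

5

Greedy by value/weight ratio, highest first.
Order: G (215/7=30.71) > H (177/13=13.62) > D (225/32=7.03) > E (159/24=6.62) > A (198/31=6.39) > B (248/40=6.20) > F (90/28=3.21) > C (31/36=0.86)
Fill: take G (7 @ 215) → take H (13 @ 177) → take D (32 @ 225) → take E (24 @ 159) → take A (31 @ 198) → take 38/40 of B → 235.60; 145/145 used.
5 item(s) taken whole; one partial (take 38/40 of B).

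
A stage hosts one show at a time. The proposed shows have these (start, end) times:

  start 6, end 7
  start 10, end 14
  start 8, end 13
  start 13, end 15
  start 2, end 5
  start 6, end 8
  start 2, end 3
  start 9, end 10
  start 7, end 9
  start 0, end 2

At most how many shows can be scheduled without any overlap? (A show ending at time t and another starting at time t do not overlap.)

Sorted by end: (0,2)  (2,3)  (2,5)  (6,7)  (6,8)  (7,9)  (9,10)  (8,13)  (10,14)  (13,15)
take (0,2); take (2,3); skip (2,5); take (6,7); take (7,9); take (9,10); skip (8,13); take (10,14); skip (13,15).
Selected 6 shows.

6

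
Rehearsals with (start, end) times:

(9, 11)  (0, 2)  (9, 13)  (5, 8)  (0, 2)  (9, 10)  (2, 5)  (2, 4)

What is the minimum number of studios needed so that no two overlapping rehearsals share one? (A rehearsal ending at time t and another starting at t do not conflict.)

3

The answer is the maximum number of intervals overlapping at any instant.
starts: [0, 0, 2, 2, 5, 9, 9, 9]
ends:   [2, 2, 4, 5, 8, 10, 11, 13]
s0→1 s0→2 e2→1 e2→0 s2→1 s2→2 e4→1 e5→0 s5→1 e8→0 s9→1 s9→2 s9→3  — peak 3.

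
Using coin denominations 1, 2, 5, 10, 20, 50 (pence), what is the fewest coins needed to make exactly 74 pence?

4

Greedy: take as many of the largest coin as possible, then repeat with the remainder.
74 = 1×50 + 1×20 + 2×2
Total coins = 1 + 1 + 2 = 4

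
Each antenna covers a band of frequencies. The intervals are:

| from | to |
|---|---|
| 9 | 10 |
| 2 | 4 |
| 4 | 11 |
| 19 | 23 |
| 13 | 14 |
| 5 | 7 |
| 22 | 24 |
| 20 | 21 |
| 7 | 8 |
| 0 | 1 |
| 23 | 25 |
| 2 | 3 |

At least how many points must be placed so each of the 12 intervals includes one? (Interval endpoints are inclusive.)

By right end: [0,1]  [2,3]  [2,4]  [5,7]  [7,8]  [9,10]  [4,11]  [13,14]  [20,21]  [19,23]  [22,24]  [23,25]
[0,1] uncovered → point at 1; [2,3] uncovered → point at 3; [5,7] uncovered → point at 7; [9,10] uncovered → point at 10; [13,14] uncovered → point at 14; [20,21] uncovered → point at 21; [22,24] uncovered → point at 24.
Points: 1, 3, 7, 10, 14, 21, 24 (7 total).

7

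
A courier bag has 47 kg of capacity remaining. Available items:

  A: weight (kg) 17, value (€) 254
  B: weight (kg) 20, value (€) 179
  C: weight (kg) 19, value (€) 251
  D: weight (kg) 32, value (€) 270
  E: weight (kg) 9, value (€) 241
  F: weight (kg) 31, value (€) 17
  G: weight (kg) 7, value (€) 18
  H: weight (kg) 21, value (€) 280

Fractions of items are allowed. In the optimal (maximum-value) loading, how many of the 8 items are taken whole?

3

Ratios (sorted): E 26.78, A 14.94, H 13.33, C 13.21, B 8.95, D 8.44, G 2.57, F 0.55
take E (9 @ 241); take A (17 @ 254); take H (21 @ 280). Capacity used 47/47.
3 item(s) taken whole.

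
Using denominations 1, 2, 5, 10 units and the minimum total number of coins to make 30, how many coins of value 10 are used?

Use the largest denomination that fits, subtract, and repeat.
30 = 3×10
Count of 10: 3

3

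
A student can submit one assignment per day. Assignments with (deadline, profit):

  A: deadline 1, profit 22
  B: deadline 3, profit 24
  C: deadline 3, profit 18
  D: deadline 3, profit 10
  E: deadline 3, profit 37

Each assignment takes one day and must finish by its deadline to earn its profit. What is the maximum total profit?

Sort by profit descending; place each in the latest free slot ≤ its deadline.
By profit: E(d3,37), B(d3,24), A(d1,22), C(d3,18), D(d3,10)
E→slot 3; B→slot 2; A→slot 1; C skipped; D skipped.
Profit = 22 + 24 + 37 = 83

83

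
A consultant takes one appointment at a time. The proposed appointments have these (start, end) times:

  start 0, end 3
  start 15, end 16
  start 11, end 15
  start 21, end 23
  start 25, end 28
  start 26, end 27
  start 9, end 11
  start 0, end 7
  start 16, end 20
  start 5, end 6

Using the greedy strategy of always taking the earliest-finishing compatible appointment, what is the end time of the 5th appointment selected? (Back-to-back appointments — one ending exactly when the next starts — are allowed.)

Sort by end time and greedily take each interval whose start is ≥ the last chosen end.
Sorted by end: (0,3)  (5,6)  (0,7)  (9,11)  (11,15)  (15,16)  (16,20)  (21,23)  (26,27)  (25,28)
take (0,3); take (5,6); skip (0,7); take (9,11); take (11,15); take (15,16); take (16,20); take (21,23); take (26,27); skip (25,28).
Selected: (0,3) (5,6) (9,11) (11,15) (15,16) (16,20) (21,23) (26,27)

16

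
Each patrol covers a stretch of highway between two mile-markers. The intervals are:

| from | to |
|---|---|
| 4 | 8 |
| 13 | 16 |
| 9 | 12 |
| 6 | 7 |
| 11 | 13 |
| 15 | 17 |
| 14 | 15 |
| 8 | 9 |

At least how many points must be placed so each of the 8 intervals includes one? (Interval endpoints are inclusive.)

Sorted: [6,7] [4,8] [8,9] [9,12] [11,13] [14,15] [13,16] [15,17]
{[6,7],[4,8]} hit by 7; {[8,9],[9,12]} hit by 9; {[11,13]} hit by 13; {[14,15],[13,16],[15,17]} hit by 15.
Points: 7, 9, 13, 15 (4 total).

4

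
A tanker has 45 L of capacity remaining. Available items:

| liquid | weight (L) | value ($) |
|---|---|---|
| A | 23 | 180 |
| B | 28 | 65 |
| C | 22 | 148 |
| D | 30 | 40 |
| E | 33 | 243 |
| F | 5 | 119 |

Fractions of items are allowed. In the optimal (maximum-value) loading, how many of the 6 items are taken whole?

Order: F (119/5=23.80) > A (180/23=7.83) > E (243/33=7.36) > C (148/22=6.73) > B (65/28=2.32) > D (40/30=1.33)
Fill: take F (5 @ 119) → take A (23 @ 180) → take 17/33 of E → 125.18; 45/45 used.
2 item(s) taken whole; one partial (take 17/33 of E).

2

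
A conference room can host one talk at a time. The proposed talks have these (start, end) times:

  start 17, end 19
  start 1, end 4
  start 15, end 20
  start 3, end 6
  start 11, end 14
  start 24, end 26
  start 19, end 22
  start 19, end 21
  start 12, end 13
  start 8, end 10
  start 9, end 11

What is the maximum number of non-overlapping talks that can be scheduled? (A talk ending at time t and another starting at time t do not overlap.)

Greedy by earliest finish: after sorting by end time, pick each interval compatible with the last pick.
By end time: (1,4), (3,6), (8,10), (9,11), (12,13), (11,14), (17,19), (15,20), (19,21), (19,22), (24,26).
Pick (1,4); next start ≥ 4 → (8,10); next start ≥ 10 → (12,13); next start ≥ 13 → (17,19); next start ≥ 19 → (19,21); next start ≥ 21 → (24,26).
Selected 6 talks.

6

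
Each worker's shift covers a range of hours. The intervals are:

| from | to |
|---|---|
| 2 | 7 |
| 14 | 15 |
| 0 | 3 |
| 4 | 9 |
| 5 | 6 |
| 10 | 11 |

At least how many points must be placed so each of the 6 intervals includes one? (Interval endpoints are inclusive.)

4

By right end: [0,3]  [5,6]  [2,7]  [4,9]  [10,11]  [14,15]
[0,3] uncovered → point at 3; [5,6] uncovered → point at 6; [10,11] uncovered → point at 11; [14,15] uncovered → point at 15.
Points: 3, 6, 11, 15 (4 total).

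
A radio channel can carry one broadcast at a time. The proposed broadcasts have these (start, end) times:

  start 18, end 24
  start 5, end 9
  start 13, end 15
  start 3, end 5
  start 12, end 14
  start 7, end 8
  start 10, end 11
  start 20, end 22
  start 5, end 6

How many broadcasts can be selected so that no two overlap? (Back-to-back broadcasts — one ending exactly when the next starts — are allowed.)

By end time: (3,5), (5,6), (7,8), (5,9), (10,11), (12,14), (13,15), (20,22), (18,24).
Pick (3,5); next start ≥ 5 → (5,6); next start ≥ 6 → (7,8); next start ≥ 8 → (10,11); next start ≥ 11 → (12,14); next start ≥ 14 → (20,22).
Selected 6 broadcasts.

6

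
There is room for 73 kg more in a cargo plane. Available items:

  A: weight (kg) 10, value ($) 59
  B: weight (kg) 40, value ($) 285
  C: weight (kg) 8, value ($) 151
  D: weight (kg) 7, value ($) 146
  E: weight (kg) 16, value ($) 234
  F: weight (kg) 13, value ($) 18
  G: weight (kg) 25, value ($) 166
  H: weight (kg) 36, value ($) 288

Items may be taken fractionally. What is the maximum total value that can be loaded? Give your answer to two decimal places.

Order: D (146/7=20.86) > C (151/8=18.88) > E (234/16=14.62) > H (288/36=8.00) > B (285/40=7.12) > G (166/25=6.64) > A (59/10=5.90) > F (18/13=1.38)
Fill: take D (7 @ 146) → take C (8 @ 151) → take E (16 @ 234) → take H (36 @ 288) → take 6/40 of B → 42.75; 73/73 used.
Total value = 861.75

861.75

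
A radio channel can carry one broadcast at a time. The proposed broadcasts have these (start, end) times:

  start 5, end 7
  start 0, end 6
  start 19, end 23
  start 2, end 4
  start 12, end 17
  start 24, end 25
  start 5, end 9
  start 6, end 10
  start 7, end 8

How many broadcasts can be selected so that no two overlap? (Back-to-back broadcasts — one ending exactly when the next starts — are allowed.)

6

Greedy by earliest finish: after sorting by end time, pick each interval compatible with the last pick.
By end time: (2,4), (0,6), (5,7), (7,8), (5,9), (6,10), (12,17), (19,23), (24,25).
Pick (2,4); next start ≥ 4 → (5,7); next start ≥ 7 → (7,8); next start ≥ 8 → (12,17); next start ≥ 17 → (19,23); next start ≥ 23 → (24,25).
Selected 6 broadcasts.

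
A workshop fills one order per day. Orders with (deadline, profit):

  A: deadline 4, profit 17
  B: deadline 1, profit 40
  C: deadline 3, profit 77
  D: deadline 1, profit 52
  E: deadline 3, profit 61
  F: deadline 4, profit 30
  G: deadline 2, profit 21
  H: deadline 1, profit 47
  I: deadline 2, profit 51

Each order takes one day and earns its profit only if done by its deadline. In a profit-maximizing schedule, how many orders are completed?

Profit order: C=77 E=61 D=52 I=51 H=47 B=40 F=30 G=21 A=17
Assign: C→slot 3, E→slot 2, D→slot 1, I skipped, H skipped, B skipped, F→slot 4, G skipped, A skipped.
Slots: [1:D] [2:E] [3:C] [4:F]
4 of 9 scheduled.

4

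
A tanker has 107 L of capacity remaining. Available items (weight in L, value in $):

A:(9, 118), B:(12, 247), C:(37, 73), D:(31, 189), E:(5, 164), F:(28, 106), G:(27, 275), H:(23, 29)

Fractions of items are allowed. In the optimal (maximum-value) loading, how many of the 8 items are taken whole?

Sort by value per unit weight and fill in that order.
Order: E (164/5=32.80) > B (247/12=20.58) > A (118/9=13.11) > G (275/27=10.19) > D (189/31=6.10) > F (106/28=3.79) > C (73/37=1.97) > H (29/23=1.26)
Fill: take E (5 @ 164) → take B (12 @ 247) → take A (9 @ 118) → take G (27 @ 275) → take D (31 @ 189) → take 23/28 of F → 87.07; 107/107 used.
5 item(s) taken whole; one partial (take 23/28 of F).

5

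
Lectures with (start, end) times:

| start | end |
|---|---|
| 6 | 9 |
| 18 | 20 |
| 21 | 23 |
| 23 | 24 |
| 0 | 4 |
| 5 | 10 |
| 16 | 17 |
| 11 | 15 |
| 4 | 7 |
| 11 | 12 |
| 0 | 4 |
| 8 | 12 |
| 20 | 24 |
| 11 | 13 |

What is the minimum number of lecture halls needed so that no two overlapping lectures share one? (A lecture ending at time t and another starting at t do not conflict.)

4

Events (time:±→running): 0:+→1 0:+→2 4:-→1 4:-→0 4:+→1 5:+→2 6:+→3 7:-→2 8:+→3 9:-→2 10:-→1 11:+→2 11:+→3 11:+→4 … peak 4.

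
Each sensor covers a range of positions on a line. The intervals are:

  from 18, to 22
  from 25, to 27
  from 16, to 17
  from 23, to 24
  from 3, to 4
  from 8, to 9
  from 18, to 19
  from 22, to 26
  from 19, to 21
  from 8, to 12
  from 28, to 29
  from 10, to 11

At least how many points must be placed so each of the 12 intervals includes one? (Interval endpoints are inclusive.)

8

Process intervals by earliest right end; each time one isn't hit yet, stab at its right endpoint.
By right end: [3,4]  [8,9]  [10,11]  [8,12]  [16,17]  [18,19]  [19,21]  [18,22]  [23,24]  [22,26]  [25,27]  [28,29]
[3,4] uncovered → point at 4; [8,9] uncovered → point at 9; [10,11] uncovered → point at 11; [16,17] uncovered → point at 17; [18,19] uncovered → point at 19; [23,24] uncovered → point at 24; [25,27] uncovered → point at 27; [28,29] uncovered → point at 29.
Points: 4, 9, 11, 17, 19, 24, 27, 29 (8 total).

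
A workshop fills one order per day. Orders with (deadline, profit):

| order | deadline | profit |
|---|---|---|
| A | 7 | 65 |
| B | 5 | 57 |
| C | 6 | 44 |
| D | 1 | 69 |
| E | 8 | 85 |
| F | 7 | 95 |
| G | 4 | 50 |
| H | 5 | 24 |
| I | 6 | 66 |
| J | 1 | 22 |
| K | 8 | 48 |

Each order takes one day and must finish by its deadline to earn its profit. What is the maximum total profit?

535

Take jobs in profit order; each goes to the latest open slot no later than its deadline.
Profit order: F=95 E=85 D=69 I=66 A=65 B=57 G=50 K=48 C=44 H=24 J=22
Assign: F→slot 7, E→slot 8, D→slot 1, I→slot 6, A→slot 5, B→slot 4, G→slot 3, K→slot 2, C skipped, H skipped, J skipped.
Slots: [1:D] [2:K] [3:G] [4:B] [5:A] [6:I] [7:F] [8:E]
Profit = 69 + 48 + 50 + 57 + 65 + 66 + 95 + 85 = 535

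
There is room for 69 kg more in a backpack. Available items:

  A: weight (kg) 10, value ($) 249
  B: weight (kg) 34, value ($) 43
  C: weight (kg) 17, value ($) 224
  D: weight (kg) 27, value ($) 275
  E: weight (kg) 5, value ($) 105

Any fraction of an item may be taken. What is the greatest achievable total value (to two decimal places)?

865.65

Order: A (249/10=24.90) > E (105/5=21.00) > C (224/17=13.18) > D (275/27=10.19) > B (43/34=1.26)
Fill: take A (10 @ 249) → take E (5 @ 105) → take C (17 @ 224) → take D (27 @ 275) → take 10/34 of B → 12.65; 69/69 used.
Total value = 865.65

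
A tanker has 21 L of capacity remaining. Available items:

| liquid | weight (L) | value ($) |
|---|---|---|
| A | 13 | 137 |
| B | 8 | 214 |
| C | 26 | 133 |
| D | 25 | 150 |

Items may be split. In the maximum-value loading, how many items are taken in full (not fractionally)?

2

Order: B (214/8=26.75) > A (137/13=10.54) > D (150/25=6.00) > C (133/26=5.12)
Fill: take B (8 @ 214) → take A (13 @ 137); 21/21 used.
2 item(s) taken whole.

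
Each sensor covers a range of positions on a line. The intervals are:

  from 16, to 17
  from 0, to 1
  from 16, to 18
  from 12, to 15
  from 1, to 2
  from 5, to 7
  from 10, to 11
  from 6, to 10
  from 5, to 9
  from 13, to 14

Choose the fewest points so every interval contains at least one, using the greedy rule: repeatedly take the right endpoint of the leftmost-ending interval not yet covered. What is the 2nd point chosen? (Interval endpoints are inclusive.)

7

Sort by right endpoint; whenever an interval is uncovered, place a point at its right end.
By right end: [0,1]  [1,2]  [5,7]  [5,9]  [6,10]  [10,11]  [13,14]  [12,15]  [16,17]  [16,18]
[0,1] uncovered → point at 1; [5,7] uncovered → point at 7; [10,11] uncovered → point at 11; [13,14] uncovered → point at 14; [16,17] uncovered → point at 17.
Points: 1, 7, 11, 14, 17 (5 total).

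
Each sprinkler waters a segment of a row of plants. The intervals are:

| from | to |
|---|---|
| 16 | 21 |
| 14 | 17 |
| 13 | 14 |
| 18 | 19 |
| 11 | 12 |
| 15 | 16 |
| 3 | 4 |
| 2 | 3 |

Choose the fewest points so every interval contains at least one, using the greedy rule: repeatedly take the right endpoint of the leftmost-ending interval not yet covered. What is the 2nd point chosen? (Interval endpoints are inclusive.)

Sort by right endpoint; whenever an interval is uncovered, place a point at its right end.
By right end: [2,3]  [3,4]  [11,12]  [13,14]  [15,16]  [14,17]  [18,19]  [16,21]
[2,3] uncovered → point at 3; [11,12] uncovered → point at 12; [13,14] uncovered → point at 14; [15,16] uncovered → point at 16; [18,19] uncovered → point at 19.
Points: 3, 12, 14, 16, 19 (5 total).

12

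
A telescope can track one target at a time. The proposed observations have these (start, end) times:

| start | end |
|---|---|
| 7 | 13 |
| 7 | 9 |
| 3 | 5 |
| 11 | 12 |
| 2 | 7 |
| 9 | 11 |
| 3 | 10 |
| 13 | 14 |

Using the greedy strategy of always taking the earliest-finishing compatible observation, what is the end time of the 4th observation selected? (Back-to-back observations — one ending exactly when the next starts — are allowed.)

Sorted by end: (3,5)  (2,7)  (7,9)  (3,10)  (9,11)  (11,12)  (7,13)  (13,14)
take (3,5); skip (2,7); take (7,9); skip (3,10); take (9,11); take (11,12); take (13,14).
Selected: (3,5) (7,9) (9,11) (11,12) (13,14)

12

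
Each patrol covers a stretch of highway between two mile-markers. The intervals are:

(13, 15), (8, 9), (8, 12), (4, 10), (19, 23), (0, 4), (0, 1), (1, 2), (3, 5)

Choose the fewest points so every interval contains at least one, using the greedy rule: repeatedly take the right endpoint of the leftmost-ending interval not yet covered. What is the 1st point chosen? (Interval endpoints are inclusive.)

1

Sort by right endpoint; whenever an interval is uncovered, place a point at its right end.
Sorted: [0,1] [1,2] [0,4] [3,5] [8,9] [4,10] [8,12] [13,15] [19,23]
{[0,1],[1,2],[0,4]} hit by 1; {[3,5]} hit by 5; {[8,9],[4,10],[8,12]} hit by 9; {[13,15]} hit by 15; {[19,23]} hit by 23.
Points: 1, 5, 9, 15, 23 (5 total).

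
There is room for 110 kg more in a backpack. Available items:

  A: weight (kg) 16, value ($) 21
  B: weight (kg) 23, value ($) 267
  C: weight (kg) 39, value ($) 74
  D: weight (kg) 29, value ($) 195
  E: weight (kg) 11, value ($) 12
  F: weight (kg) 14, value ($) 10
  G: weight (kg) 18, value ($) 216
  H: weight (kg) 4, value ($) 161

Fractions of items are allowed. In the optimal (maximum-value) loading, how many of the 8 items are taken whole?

Ratios (sorted): H 40.25, G 12.00, B 11.61, D 6.72, C 1.90, A 1.31, E 1.09, F 0.71
take H (4 @ 161); take G (18 @ 216); take B (23 @ 267); take D (29 @ 195); take 36/39 of C → 68.31. Capacity used 110/110.
4 item(s) taken whole; one partial (take 36/39 of C).

4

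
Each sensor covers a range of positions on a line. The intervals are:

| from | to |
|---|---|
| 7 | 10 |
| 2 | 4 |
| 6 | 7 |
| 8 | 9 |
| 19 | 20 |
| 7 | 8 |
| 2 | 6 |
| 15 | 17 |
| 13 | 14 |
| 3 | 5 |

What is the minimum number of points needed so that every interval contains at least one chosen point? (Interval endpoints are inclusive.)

6

Sort by right endpoint; whenever an interval is uncovered, place a point at its right end.
Sorted: [2,4] [3,5] [2,6] [6,7] [7,8] [8,9] [7,10] [13,14] [15,17] [19,20]
{[2,4],[3,5],[2,6]} hit by 4; {[6,7],[7,8]} hit by 7; {[8,9],[7,10]} hit by 9; {[13,14]} hit by 14; {[15,17]} hit by 17; {[19,20]} hit by 20.
Points: 4, 7, 9, 14, 17, 20 (6 total).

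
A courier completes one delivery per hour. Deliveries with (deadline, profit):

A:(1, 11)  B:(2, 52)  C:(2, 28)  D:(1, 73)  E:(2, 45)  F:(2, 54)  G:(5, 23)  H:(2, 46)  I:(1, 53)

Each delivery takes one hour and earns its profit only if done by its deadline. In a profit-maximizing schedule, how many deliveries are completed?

By profit: D(d1,73), F(d2,54), I(d1,53), B(d2,52), H(d2,46), E(d2,45), C(d2,28), G(d5,23), A(d1,11)
D→slot 1; F→slot 2; I skipped; B skipped; H skipped; E skipped; C skipped; G→slot 5; A skipped.
3 of 9 scheduled.

3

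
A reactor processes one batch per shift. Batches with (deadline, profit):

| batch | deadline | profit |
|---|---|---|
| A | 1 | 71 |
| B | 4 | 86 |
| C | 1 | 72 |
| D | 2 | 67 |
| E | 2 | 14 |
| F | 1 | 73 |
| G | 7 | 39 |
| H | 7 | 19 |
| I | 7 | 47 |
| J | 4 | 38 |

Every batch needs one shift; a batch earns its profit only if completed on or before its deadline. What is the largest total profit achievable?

369

Take jobs in profit order; each goes to the latest open slot no later than its deadline.
By profit: B(d4,86), F(d1,73), C(d1,72), A(d1,71), D(d2,67), I(d7,47), G(d7,39), J(d4,38), H(d7,19), E(d2,14)
B→slot 4; F→slot 1; C skipped; A skipped; D→slot 2; I→slot 7; G→slot 6; J→slot 3; H→slot 5; E skipped.
Profit = 73 + 67 + 38 + 86 + 19 + 39 + 47 = 369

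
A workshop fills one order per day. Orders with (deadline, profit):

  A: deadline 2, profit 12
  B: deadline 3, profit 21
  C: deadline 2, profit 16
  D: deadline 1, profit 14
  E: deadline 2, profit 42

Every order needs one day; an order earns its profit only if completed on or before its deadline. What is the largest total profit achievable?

79

Take jobs in profit order; each goes to the latest open slot no later than its deadline.
Profit order: E=42 B=21 C=16 D=14 A=12
Assign: E→slot 2, B→slot 3, C→slot 1, D skipped, A skipped.
Slots: [1:C] [2:E] [3:B]
Profit = 16 + 42 + 21 = 79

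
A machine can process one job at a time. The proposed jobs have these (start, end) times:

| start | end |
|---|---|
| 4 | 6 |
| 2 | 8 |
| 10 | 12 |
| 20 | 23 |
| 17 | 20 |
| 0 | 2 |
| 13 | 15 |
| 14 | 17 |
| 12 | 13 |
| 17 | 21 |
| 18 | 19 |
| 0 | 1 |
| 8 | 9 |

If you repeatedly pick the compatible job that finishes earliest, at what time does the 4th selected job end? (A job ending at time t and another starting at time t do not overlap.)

Greedy by earliest finish: after sorting by end time, pick each interval compatible with the last pick.
Sorted by end: (0,1)  (0,2)  (4,6)  (2,8)  (8,9)  (10,12)  (12,13)  (13,15)  (14,17)  (18,19)  (17,20)  (17,21)  (20,23)
take (0,1); skip (0,2); take (4,6); skip (2,8); take (8,9); take (10,12); take (12,13); take (13,15); take (18,19); take (20,23).
Selected: (0,1) (4,6) (8,9) (10,12) (12,13) (13,15) (18,19) (20,23)

12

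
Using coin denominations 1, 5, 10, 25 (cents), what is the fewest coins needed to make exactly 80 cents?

Greedy: take as many of the largest coin as possible, then repeat with the remainder.
80 = 3×25 + 1×5
Total coins = 3 + 1 = 4

4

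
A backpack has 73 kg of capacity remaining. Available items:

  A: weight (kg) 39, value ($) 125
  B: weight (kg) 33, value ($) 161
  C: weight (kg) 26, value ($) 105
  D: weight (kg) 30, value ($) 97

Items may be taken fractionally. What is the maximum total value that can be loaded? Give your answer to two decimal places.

Greedy by value/weight ratio, highest first.
Ratios (sorted): B 4.88, C 4.04, D 3.23, A 3.21
take B (33 @ 161); take C (26 @ 105); take 14/30 of D → 45.27. Capacity used 73/73.
Total value = 311.27

311.27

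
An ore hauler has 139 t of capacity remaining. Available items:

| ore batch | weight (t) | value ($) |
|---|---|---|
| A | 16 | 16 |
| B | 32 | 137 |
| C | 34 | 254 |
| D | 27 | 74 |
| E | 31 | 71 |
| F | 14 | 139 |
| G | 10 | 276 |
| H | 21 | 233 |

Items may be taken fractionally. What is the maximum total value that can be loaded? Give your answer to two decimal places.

1115.29

Sort by value per unit weight and fill in that order.
Ratios (sorted): G 27.60, H 11.10, F 9.93, C 7.47, B 4.28, D 2.74, E 2.29, A 1.00
take G (10 @ 276); take H (21 @ 233); take F (14 @ 139); take C (34 @ 254); take B (32 @ 137); take D (27 @ 74); take 1/31 of E → 2.29. Capacity used 139/139.
Total value = 1115.29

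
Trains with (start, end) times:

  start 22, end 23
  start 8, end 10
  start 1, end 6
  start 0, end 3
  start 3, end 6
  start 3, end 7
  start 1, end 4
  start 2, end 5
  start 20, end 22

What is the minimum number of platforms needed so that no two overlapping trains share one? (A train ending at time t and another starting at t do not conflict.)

Count concurrent intervals with a sweep; the peak is the room count.
Events (time:±→running): 0:+→1 1:+→2 1:+→3 2:+→4 3:-→3 3:+→4 3:+→5 … peak 5.

5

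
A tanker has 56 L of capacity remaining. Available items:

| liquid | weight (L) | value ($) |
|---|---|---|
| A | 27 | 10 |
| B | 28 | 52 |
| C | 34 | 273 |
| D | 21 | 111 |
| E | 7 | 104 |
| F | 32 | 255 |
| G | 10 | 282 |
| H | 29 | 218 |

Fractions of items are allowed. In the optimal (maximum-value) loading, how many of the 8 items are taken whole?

3

Ratios (sorted): G 28.20, E 14.86, C 8.03, F 7.97, H 7.52, D 5.29, B 1.86, A 0.37
take G (10 @ 282); take E (7 @ 104); take C (34 @ 273); take 5/32 of F → 39.84. Capacity used 56/56.
3 item(s) taken whole; one partial (take 5/32 of F).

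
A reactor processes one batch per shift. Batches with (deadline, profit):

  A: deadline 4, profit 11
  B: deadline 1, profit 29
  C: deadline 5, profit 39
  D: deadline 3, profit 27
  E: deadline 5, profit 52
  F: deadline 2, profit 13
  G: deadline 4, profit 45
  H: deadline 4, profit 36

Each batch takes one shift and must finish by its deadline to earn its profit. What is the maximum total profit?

Sort by profit descending; place each in the latest free slot ≤ its deadline.
Profit order: E=52 G=45 C=39 H=36 B=29 D=27 F=13 A=11
Assign: E→slot 5, G→slot 4, C→slot 3, H→slot 2, B→slot 1, D skipped, F skipped, A skipped.
Slots: [1:B] [2:H] [3:C] [4:G] [5:E]
Profit = 29 + 36 + 39 + 45 + 52 = 201

201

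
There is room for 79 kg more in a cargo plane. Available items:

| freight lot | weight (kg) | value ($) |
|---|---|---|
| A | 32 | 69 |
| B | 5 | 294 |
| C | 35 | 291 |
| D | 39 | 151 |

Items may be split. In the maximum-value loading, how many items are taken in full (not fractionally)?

Order: B (294/5=58.80) > C (291/35=8.31) > D (151/39=3.87) > A (69/32=2.16)
Fill: take B (5 @ 294) → take C (35 @ 291) → take D (39 @ 151); 79/79 used.
3 item(s) taken whole.

3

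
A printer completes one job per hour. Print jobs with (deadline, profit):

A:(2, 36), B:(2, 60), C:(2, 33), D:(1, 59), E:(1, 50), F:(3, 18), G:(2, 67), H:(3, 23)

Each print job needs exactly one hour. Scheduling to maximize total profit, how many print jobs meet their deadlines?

Sort by profit descending; place each in the latest free slot ≤ its deadline.
Profit order: G=67 B=60 D=59 E=50 A=36 C=33 H=23 F=18
Assign: G→slot 2, B→slot 1, D skipped, E skipped, A skipped, C skipped, H→slot 3, F skipped.
Slots: [1:B] [2:G] [3:H]
3 of 8 scheduled.

3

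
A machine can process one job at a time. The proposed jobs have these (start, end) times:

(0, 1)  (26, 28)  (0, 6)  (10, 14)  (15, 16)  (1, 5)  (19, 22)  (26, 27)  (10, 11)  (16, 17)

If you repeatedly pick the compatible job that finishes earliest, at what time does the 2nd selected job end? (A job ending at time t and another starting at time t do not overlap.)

5

Sorted by end: (0,1)  (1,5)  (0,6)  (10,11)  (10,14)  (15,16)  (16,17)  (19,22)  (26,27)  (26,28)
take (0,1); take (1,5); skip (0,6); take (10,11); take (15,16); take (16,17); take (19,22); take (26,27); skip (26,28).
Selected: (0,1) (1,5) (10,11) (15,16) (16,17) (19,22) (26,27)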